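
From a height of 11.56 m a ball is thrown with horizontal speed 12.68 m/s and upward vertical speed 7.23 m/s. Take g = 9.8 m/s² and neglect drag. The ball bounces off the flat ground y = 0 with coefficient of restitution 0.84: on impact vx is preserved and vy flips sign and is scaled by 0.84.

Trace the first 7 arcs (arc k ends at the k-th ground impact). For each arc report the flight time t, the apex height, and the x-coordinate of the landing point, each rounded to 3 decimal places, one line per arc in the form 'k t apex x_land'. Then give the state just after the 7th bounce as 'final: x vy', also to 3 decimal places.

1 2.442 14.227 30.961
2 2.863 10.039 67.259
3 2.405 7.083 97.750
4 2.020 4.998 123.362
5 1.697 3.527 144.876
6 1.425 2.488 162.948
7 1.197 1.756 178.128
final: 178.128 4.928

Arc 1: start y=11.560, vy=7.230 → t=2.442, apex=14.227, x_land=30.961, impact vy=-16.699
  bounce: vy ← 0.84·16.699 = 14.027
Arc 2: start y=0.000, vy=14.027 → t=2.863, apex=10.039, x_land=67.259, impact vy=-14.027
  bounce: vy ← 0.84·14.027 = 11.783
Arc 3: start y=0.000, vy=11.783 → t=2.405, apex=7.083, x_land=97.750, impact vy=-11.783
  bounce: vy ← 0.84·11.783 = 9.897
Arc 4: start y=0.000, vy=9.897 → t=2.020, apex=4.998, x_land=123.362, impact vy=-9.897
  bounce: vy ← 0.84·9.897 = 8.314
Arc 5: start y=0.000, vy=8.314 → t=1.697, apex=3.527, x_land=144.876, impact vy=-8.314
  bounce: vy ← 0.84·8.314 = 6.984
Arc 6: start y=0.000, vy=6.984 → t=1.425, apex=2.488, x_land=162.948, impact vy=-6.984
  bounce: vy ← 0.84·6.984 = 5.866
Arc 7: start y=0.000, vy=5.866 → t=1.197, apex=1.756, x_land=178.128, impact vy=-5.866
  bounce: vy ← 0.84·5.866 = 4.928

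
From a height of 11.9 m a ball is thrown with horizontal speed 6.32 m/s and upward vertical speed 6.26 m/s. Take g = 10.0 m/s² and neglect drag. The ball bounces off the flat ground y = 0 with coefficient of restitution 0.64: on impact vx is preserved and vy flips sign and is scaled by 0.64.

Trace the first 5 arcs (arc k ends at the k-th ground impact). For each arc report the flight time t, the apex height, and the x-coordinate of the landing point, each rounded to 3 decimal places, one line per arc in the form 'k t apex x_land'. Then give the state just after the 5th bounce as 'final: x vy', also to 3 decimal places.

1 2.291 13.859 14.478
2 2.131 5.677 27.947
3 1.364 2.325 36.567
4 0.873 0.952 42.083
5 0.559 0.390 45.614
final: 45.614 1.788

Arc 1: start y=11.900, vy=6.260 → t=2.291, apex=13.859, x_land=14.478, impact vy=-16.649
  bounce: vy ← 0.64·16.649 = 10.655
Arc 2: start y=0.000, vy=10.655 → t=2.131, apex=5.677, x_land=27.947, impact vy=-10.655
  bounce: vy ← 0.64·10.655 = 6.819
Arc 3: start y=0.000, vy=6.819 → t=1.364, apex=2.325, x_land=36.567, impact vy=-6.819
  bounce: vy ← 0.64·6.819 = 4.364
Arc 4: start y=0.000, vy=4.364 → t=0.873, apex=0.952, x_land=42.083, impact vy=-4.364
  bounce: vy ← 0.64·4.364 = 2.793
Arc 5: start y=0.000, vy=2.793 → t=0.559, apex=0.390, x_land=45.614, impact vy=-2.793
  bounce: vy ← 0.64·2.793 = 1.788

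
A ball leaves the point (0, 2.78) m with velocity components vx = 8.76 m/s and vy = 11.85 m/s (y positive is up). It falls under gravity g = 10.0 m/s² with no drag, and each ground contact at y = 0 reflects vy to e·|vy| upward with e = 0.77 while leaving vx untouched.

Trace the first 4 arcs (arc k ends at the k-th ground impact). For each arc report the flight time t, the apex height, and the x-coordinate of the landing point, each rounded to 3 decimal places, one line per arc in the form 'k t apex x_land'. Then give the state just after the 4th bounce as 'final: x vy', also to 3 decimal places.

Arc 1: start y=2.780, vy=11.850 → t=2.585, apex=9.801, x_land=22.645, impact vy=-14.001
  bounce: vy ← 0.77·14.001 = 10.781
Arc 2: start y=0.000, vy=10.781 → t=2.156, apex=5.811, x_land=41.533, impact vy=-10.781
  bounce: vy ← 0.77·10.781 = 8.301
Arc 3: start y=0.000, vy=8.301 → t=1.660, apex=3.445, x_land=56.076, impact vy=-8.301
  bounce: vy ← 0.77·8.301 = 6.392
Arc 4: start y=0.000, vy=6.392 → t=1.278, apex=2.043, x_land=67.275, impact vy=-6.392
  bounce: vy ← 0.77·6.392 = 4.922

1 2.585 9.801 22.645
2 2.156 5.811 41.533
3 1.660 3.445 56.076
4 1.278 2.043 67.275
final: 67.275 4.922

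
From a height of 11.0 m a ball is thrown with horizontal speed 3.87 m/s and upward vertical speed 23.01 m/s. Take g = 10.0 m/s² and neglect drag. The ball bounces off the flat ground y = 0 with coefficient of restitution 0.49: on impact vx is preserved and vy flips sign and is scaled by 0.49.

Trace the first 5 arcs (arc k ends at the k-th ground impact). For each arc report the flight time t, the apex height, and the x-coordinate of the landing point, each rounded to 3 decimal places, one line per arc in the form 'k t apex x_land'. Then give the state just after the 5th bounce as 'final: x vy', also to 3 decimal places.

Arc 1: start y=11.000, vy=23.010 → t=5.039, apex=37.473, x_land=19.499, impact vy=-27.376
  bounce: vy ← 0.49·27.376 = 13.414
Arc 2: start y=0.000, vy=13.414 → t=2.683, apex=8.997, x_land=29.882, impact vy=-13.414
  bounce: vy ← 0.49·13.414 = 6.573
Arc 3: start y=0.000, vy=6.573 → t=1.315, apex=2.160, x_land=34.970, impact vy=-6.573
  bounce: vy ← 0.49·6.573 = 3.221
Arc 4: start y=0.000, vy=3.221 → t=0.644, apex=0.519, x_land=37.463, impact vy=-3.221
  bounce: vy ← 0.49·3.221 = 1.578
Arc 5: start y=0.000, vy=1.578 → t=0.316, apex=0.125, x_land=38.684, impact vy=-1.578
  bounce: vy ← 0.49·1.578 = 0.773

1 5.039 37.473 19.499
2 2.683 8.997 29.882
3 1.315 2.160 34.970
4 0.644 0.519 37.463
5 0.316 0.125 38.684
final: 38.684 0.773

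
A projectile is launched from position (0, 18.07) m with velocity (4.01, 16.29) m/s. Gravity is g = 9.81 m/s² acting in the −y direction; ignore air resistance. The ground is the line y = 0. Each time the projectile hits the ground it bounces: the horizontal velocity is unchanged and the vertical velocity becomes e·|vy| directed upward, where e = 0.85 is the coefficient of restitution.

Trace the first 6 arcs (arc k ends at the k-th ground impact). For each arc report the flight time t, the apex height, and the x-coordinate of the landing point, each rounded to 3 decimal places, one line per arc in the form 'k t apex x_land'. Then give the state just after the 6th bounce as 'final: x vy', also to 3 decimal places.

1 4.199 31.595 16.836
2 4.315 22.828 34.138
3 3.667 16.493 48.844
4 3.117 11.916 61.344
5 2.650 8.609 71.970
6 2.252 6.220 81.001
final: 81.001 9.390

Arc 1: start y=18.070, vy=16.290 → t=4.199, apex=31.595, x_land=16.836, impact vy=-24.898
  bounce: vy ← 0.85·24.898 = 21.163
Arc 2: start y=0.000, vy=21.163 → t=4.315, apex=22.828, x_land=34.138, impact vy=-21.163
  bounce: vy ← 0.85·21.163 = 17.989
Arc 3: start y=0.000, vy=17.989 → t=3.667, apex=16.493, x_land=48.844, impact vy=-17.989
  bounce: vy ← 0.85·17.989 = 15.290
Arc 4: start y=0.000, vy=15.290 → t=3.117, apex=11.916, x_land=61.344, impact vy=-15.290
  bounce: vy ← 0.85·15.290 = 12.997
Arc 5: start y=0.000, vy=12.997 → t=2.650, apex=8.609, x_land=71.970, impact vy=-12.997
  bounce: vy ← 0.85·12.997 = 11.047
Arc 6: start y=0.000, vy=11.047 → t=2.252, apex=6.220, x_land=81.001, impact vy=-11.047
  bounce: vy ← 0.85·11.047 = 9.390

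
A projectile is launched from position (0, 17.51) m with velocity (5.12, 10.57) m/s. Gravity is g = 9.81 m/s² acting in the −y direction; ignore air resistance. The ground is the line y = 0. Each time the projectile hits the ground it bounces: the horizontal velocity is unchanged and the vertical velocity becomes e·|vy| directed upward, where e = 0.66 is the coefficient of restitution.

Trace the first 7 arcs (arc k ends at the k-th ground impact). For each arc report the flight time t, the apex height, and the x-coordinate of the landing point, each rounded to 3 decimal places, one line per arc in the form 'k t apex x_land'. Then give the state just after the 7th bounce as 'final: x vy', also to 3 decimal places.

Arc 1: start y=17.510, vy=10.570 → t=3.253, apex=23.204, x_land=16.653, impact vy=-21.337
  bounce: vy ← 0.66·21.337 = 14.082
Arc 2: start y=0.000, vy=14.082 → t=2.871, apex=10.108, x_land=31.353, impact vy=-14.082
  bounce: vy ← 0.66·14.082 = 9.294
Arc 3: start y=0.000, vy=9.294 → t=1.895, apex=4.403, x_land=41.054, impact vy=-9.294
  bounce: vy ← 0.66·9.294 = 6.134
Arc 4: start y=0.000, vy=6.134 → t=1.251, apex=1.918, x_land=47.458, impact vy=-6.134
  bounce: vy ← 0.66·6.134 = 4.049
Arc 5: start y=0.000, vy=4.049 → t=0.825, apex=0.835, x_land=51.684, impact vy=-4.049
  bounce: vy ← 0.66·4.049 = 2.672
Arc 6: start y=0.000, vy=2.672 → t=0.545, apex=0.364, x_land=54.473, impact vy=-2.672
  bounce: vy ← 0.66·2.672 = 1.764
Arc 7: start y=0.000, vy=1.764 → t=0.360, apex=0.159, x_land=56.314, impact vy=-1.764
  bounce: vy ← 0.66·1.764 = 1.164

1 3.253 23.204 16.653
2 2.871 10.108 31.353
3 1.895 4.403 41.054
4 1.251 1.918 47.458
5 0.825 0.835 51.684
6 0.545 0.364 54.473
7 0.360 0.159 56.314
final: 56.314 1.164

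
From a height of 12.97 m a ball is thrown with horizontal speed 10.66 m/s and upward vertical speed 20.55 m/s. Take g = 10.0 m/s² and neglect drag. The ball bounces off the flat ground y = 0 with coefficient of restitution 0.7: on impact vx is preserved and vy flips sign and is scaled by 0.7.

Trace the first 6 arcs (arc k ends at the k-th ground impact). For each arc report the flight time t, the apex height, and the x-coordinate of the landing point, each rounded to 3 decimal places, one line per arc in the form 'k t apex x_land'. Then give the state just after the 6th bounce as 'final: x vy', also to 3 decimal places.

1 4.666 34.085 49.739
2 3.655 16.702 88.705
3 2.559 8.184 115.981
4 1.791 4.010 135.074
5 1.254 1.965 148.439
6 0.878 0.963 157.795
final: 157.795 3.072

Arc 1: start y=12.970, vy=20.550 → t=4.666, apex=34.085, x_land=49.739, impact vy=-26.109
  bounce: vy ← 0.7·26.109 = 18.277
Arc 2: start y=0.000, vy=18.277 → t=3.655, apex=16.702, x_land=88.705, impact vy=-18.277
  bounce: vy ← 0.7·18.277 = 12.794
Arc 3: start y=0.000, vy=12.794 → t=2.559, apex=8.184, x_land=115.981, impact vy=-12.794
  bounce: vy ← 0.7·12.794 = 8.956
Arc 4: start y=0.000, vy=8.956 → t=1.791, apex=4.010, x_land=135.074, impact vy=-8.956
  bounce: vy ← 0.7·8.956 = 6.269
Arc 5: start y=0.000, vy=6.269 → t=1.254, apex=1.965, x_land=148.439, impact vy=-6.269
  bounce: vy ← 0.7·6.269 = 4.388
Arc 6: start y=0.000, vy=4.388 → t=0.878, apex=0.963, x_land=157.795, impact vy=-4.388
  bounce: vy ← 0.7·4.388 = 3.072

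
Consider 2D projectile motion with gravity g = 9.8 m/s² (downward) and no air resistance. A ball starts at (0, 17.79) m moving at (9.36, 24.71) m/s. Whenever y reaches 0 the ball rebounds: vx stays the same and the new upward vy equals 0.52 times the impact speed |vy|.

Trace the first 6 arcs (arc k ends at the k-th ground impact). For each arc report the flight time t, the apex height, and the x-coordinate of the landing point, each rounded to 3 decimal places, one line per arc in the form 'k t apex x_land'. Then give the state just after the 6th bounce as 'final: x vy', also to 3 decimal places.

Arc 1: start y=17.790, vy=24.710 → t=5.682, apex=48.942, x_land=53.182, impact vy=-30.972
  bounce: vy ← 0.52·30.972 = 16.105
Arc 2: start y=0.000, vy=16.105 → t=3.287, apex=13.234, x_land=83.947, impact vy=-16.105
  bounce: vy ← 0.52·16.105 = 8.375
Arc 3: start y=0.000, vy=8.375 → t=1.709, apex=3.578, x_land=99.944, impact vy=-8.375
  bounce: vy ← 0.52·8.375 = 4.355
Arc 4: start y=0.000, vy=4.355 → t=0.889, apex=0.968, x_land=108.263, impact vy=-4.355
  bounce: vy ← 0.52·4.355 = 2.265
Arc 5: start y=0.000, vy=2.265 → t=0.462, apex=0.262, x_land=112.589, impact vy=-2.265
  bounce: vy ← 0.52·2.265 = 1.178
Arc 6: start y=0.000, vy=1.178 → t=0.240, apex=0.071, x_land=114.838, impact vy=-1.178
  bounce: vy ← 0.52·1.178 = 0.612

1 5.682 48.942 53.182
2 3.287 13.234 83.947
3 1.709 3.578 99.944
4 0.889 0.968 108.263
5 0.462 0.262 112.589
6 0.240 0.071 114.838
final: 114.838 0.612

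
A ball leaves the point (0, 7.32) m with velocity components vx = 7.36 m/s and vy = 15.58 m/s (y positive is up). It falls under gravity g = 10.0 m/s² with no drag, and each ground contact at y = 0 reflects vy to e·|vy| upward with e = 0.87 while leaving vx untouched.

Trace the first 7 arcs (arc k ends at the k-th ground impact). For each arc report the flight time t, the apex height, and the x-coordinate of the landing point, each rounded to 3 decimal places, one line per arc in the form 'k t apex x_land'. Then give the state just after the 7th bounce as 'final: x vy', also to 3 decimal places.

Arc 1: start y=7.320, vy=15.580 → t=3.531, apex=19.457, x_land=25.986, impact vy=-19.727
  bounce: vy ← 0.87·19.727 = 17.162
Arc 2: start y=0.000, vy=17.162 → t=3.432, apex=14.727, x_land=51.248, impact vy=-17.162
  bounce: vy ← 0.87·17.162 = 14.931
Arc 3: start y=0.000, vy=14.931 → t=2.986, apex=11.147, x_land=73.227, impact vy=-14.931
  bounce: vy ← 0.87·14.931 = 12.990
Arc 4: start y=0.000, vy=12.990 → t=2.598, apex=8.437, x_land=92.348, impact vy=-12.990
  bounce: vy ← 0.87·12.990 = 11.301
Arc 5: start y=0.000, vy=11.301 → t=2.260, apex=6.386, x_land=108.983, impact vy=-11.301
  bounce: vy ← 0.87·11.301 = 9.832
Arc 6: start y=0.000, vy=9.832 → t=1.966, apex=4.834, x_land=123.456, impact vy=-9.832
  bounce: vy ← 0.87·9.832 = 8.554
Arc 7: start y=0.000, vy=8.554 → t=1.711, apex=3.658, x_land=136.048, impact vy=-8.554
  bounce: vy ← 0.87·8.554 = 7.442

1 3.531 19.457 25.986
2 3.432 14.727 51.248
3 2.986 11.147 73.227
4 2.598 8.437 92.348
5 2.260 6.386 108.983
6 1.966 4.834 123.456
7 1.711 3.658 136.048
final: 136.048 7.442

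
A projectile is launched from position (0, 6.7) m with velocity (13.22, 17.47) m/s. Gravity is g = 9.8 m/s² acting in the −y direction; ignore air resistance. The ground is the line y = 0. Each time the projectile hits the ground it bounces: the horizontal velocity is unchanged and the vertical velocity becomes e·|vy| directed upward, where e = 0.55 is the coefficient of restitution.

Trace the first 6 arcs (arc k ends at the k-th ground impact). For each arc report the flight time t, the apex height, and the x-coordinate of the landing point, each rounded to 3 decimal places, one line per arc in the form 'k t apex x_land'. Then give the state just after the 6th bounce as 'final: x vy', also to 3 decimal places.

Arc 1: start y=6.700, vy=17.470 → t=3.915, apex=22.271, x_land=51.751, impact vy=-20.893
  bounce: vy ← 0.55·20.893 = 11.491
Arc 2: start y=0.000, vy=11.491 → t=2.345, apex=6.737, x_land=82.754, impact vy=-11.491
  bounce: vy ← 0.55·11.491 = 6.320
Arc 3: start y=0.000, vy=6.320 → t=1.290, apex=2.038, x_land=99.805, impact vy=-6.320
  bounce: vy ← 0.55·6.320 = 3.476
Arc 4: start y=0.000, vy=3.476 → t=0.709, apex=0.616, x_land=109.184, impact vy=-3.476
  bounce: vy ← 0.55·3.476 = 1.912
Arc 5: start y=0.000, vy=1.912 → t=0.390, apex=0.186, x_land=114.342, impact vy=-1.912
  bounce: vy ← 0.55·1.912 = 1.052
Arc 6: start y=0.000, vy=1.052 → t=0.215, apex=0.056, x_land=117.179, impact vy=-1.052
  bounce: vy ← 0.55·1.052 = 0.578

1 3.915 22.271 51.751
2 2.345 6.737 82.754
3 1.290 2.038 99.805
4 0.709 0.616 109.184
5 0.390 0.186 114.342
6 0.215 0.056 117.179
final: 117.179 0.578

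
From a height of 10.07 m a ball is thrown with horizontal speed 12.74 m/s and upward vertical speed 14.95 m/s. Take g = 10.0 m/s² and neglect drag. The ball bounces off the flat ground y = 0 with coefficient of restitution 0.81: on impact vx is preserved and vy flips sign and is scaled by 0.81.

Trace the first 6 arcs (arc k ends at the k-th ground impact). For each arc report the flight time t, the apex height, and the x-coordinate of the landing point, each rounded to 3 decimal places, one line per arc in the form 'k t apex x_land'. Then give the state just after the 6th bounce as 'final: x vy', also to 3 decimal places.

Arc 1: start y=10.070, vy=14.950 → t=3.556, apex=21.245, x_land=45.307, impact vy=-20.613
  bounce: vy ← 0.81·20.613 = 16.697
Arc 2: start y=0.000, vy=16.697 → t=3.339, apex=13.939, x_land=87.851, impact vy=-16.697
  bounce: vy ← 0.81·16.697 = 13.524
Arc 3: start y=0.000, vy=13.524 → t=2.705, apex=9.145, x_land=122.310, impact vy=-13.524
  bounce: vy ← 0.81·13.524 = 10.955
Arc 4: start y=0.000, vy=10.955 → t=2.191, apex=6.000, x_land=150.223, impact vy=-10.955
  bounce: vy ← 0.81·10.955 = 8.873
Arc 5: start y=0.000, vy=8.873 → t=1.775, apex=3.937, x_land=172.832, impact vy=-8.873
  bounce: vy ← 0.81·8.873 = 7.187
Arc 6: start y=0.000, vy=7.187 → t=1.437, apex=2.583, x_land=191.146, impact vy=-7.187
  bounce: vy ← 0.81·7.187 = 5.822

1 3.556 21.245 45.307
2 3.339 13.939 87.851
3 2.705 9.145 122.310
4 2.191 6.000 150.223
5 1.775 3.937 172.832
6 1.437 2.583 191.146
final: 191.146 5.822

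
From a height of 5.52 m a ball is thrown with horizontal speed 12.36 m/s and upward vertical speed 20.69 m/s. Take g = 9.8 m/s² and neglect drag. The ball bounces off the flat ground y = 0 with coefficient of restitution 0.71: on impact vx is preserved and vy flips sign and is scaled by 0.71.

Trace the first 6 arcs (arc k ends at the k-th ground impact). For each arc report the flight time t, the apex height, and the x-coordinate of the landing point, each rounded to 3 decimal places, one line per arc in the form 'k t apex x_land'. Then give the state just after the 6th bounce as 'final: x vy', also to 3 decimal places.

1 4.474 27.361 55.301
2 3.355 13.792 96.775
3 2.382 6.953 126.221
4 1.691 3.505 147.128
5 1.201 1.767 161.972
6 0.853 0.891 172.511
final: 172.511 2.966

Arc 1: start y=5.520, vy=20.690 → t=4.474, apex=27.361, x_land=55.301, impact vy=-23.157
  bounce: vy ← 0.71·23.157 = 16.442
Arc 2: start y=0.000, vy=16.442 → t=3.355, apex=13.792, x_land=96.775, impact vy=-16.442
  bounce: vy ← 0.71·16.442 = 11.674
Arc 3: start y=0.000, vy=11.674 → t=2.382, apex=6.953, x_land=126.221, impact vy=-11.674
  bounce: vy ← 0.71·11.674 = 8.288
Arc 4: start y=0.000, vy=8.288 → t=1.691, apex=3.505, x_land=147.128, impact vy=-8.288
  bounce: vy ← 0.71·8.288 = 5.885
Arc 5: start y=0.000, vy=5.885 → t=1.201, apex=1.767, x_land=161.972, impact vy=-5.885
  bounce: vy ← 0.71·5.885 = 4.178
Arc 6: start y=0.000, vy=4.178 → t=0.853, apex=0.891, x_land=172.511, impact vy=-4.178
  bounce: vy ← 0.71·4.178 = 2.966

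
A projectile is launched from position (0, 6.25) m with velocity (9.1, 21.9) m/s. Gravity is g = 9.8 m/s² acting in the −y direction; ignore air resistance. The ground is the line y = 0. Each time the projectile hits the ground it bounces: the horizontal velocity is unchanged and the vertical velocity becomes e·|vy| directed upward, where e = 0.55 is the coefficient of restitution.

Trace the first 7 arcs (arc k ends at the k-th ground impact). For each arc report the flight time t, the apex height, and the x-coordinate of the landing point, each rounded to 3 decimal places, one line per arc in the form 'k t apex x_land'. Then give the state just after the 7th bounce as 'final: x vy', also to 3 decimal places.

Arc 1: start y=6.250, vy=21.900 → t=4.739, apex=30.720, x_land=43.121, impact vy=-24.538
  bounce: vy ← 0.55·24.538 = 13.496
Arc 2: start y=0.000, vy=13.496 → t=2.754, apex=9.293, x_land=68.185, impact vy=-13.496
  bounce: vy ← 0.55·13.496 = 7.423
Arc 3: start y=0.000, vy=7.423 → t=1.515, apex=2.811, x_land=81.970, impact vy=-7.423
  bounce: vy ← 0.55·7.423 = 4.082
Arc 4: start y=0.000, vy=4.082 → t=0.833, apex=0.850, x_land=89.552, impact vy=-4.082
  bounce: vy ← 0.55·4.082 = 2.245
Arc 5: start y=0.000, vy=2.245 → t=0.458, apex=0.257, x_land=93.721, impact vy=-2.245
  bounce: vy ← 0.55·2.245 = 1.235
Arc 6: start y=0.000, vy=1.235 → t=0.252, apex=0.078, x_land=96.015, impact vy=-1.235
  bounce: vy ← 0.55·1.235 = 0.679
Arc 7: start y=0.000, vy=0.679 → t=0.139, apex=0.024, x_land=97.276, impact vy=-0.679
  bounce: vy ← 0.55·0.679 = 0.374

1 4.739 30.720 43.121
2 2.754 9.293 68.185
3 1.515 2.811 81.970
4 0.833 0.850 89.552
5 0.458 0.257 93.721
6 0.252 0.078 96.015
7 0.139 0.024 97.276
final: 97.276 0.374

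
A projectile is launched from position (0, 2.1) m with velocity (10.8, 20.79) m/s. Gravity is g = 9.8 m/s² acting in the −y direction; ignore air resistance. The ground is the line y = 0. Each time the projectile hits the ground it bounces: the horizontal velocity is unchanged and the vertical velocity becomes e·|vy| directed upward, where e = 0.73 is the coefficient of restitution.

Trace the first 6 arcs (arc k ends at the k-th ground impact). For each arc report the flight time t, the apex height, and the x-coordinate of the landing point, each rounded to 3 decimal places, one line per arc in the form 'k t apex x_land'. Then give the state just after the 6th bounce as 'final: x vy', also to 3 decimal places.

Arc 1: start y=2.100, vy=20.790 → t=4.342, apex=24.152, x_land=46.889, impact vy=-21.757
  bounce: vy ← 0.73·21.757 = 15.883
Arc 2: start y=0.000, vy=15.883 → t=3.241, apex=12.871, x_land=81.896, impact vy=-15.883
  bounce: vy ← 0.73·15.883 = 11.595
Arc 3: start y=0.000, vy=11.595 → t=2.366, apex=6.859, x_land=107.451, impact vy=-11.595
  bounce: vy ← 0.73·11.595 = 8.464
Arc 4: start y=0.000, vy=8.464 → t=1.727, apex=3.655, x_land=126.107, impact vy=-8.464
  bounce: vy ← 0.73·8.464 = 6.179
Arc 5: start y=0.000, vy=6.179 → t=1.261, apex=1.948, x_land=139.725, impact vy=-6.179
  bounce: vy ← 0.73·6.179 = 4.510
Arc 6: start y=0.000, vy=4.510 → t=0.921, apex=1.038, x_land=149.667, impact vy=-4.510
  bounce: vy ← 0.73·4.510 = 3.293

1 4.342 24.152 46.889
2 3.241 12.871 81.896
3 2.366 6.859 107.451
4 1.727 3.655 126.107
5 1.261 1.948 139.725
6 0.921 1.038 149.667
final: 149.667 3.293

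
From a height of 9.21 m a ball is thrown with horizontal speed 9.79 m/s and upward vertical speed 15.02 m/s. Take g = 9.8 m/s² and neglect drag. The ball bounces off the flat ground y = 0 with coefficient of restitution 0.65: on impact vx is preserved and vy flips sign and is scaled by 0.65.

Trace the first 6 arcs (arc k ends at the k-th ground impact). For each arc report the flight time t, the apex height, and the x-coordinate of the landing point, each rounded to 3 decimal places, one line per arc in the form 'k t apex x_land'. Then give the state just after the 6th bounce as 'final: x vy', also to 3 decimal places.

Arc 1: start y=9.210, vy=15.020 → t=3.589, apex=20.720, x_land=35.136, impact vy=-20.152
  bounce: vy ← 0.65·20.152 = 13.099
Arc 2: start y=0.000, vy=13.099 → t=2.673, apex=8.754, x_land=61.308, impact vy=-13.099
  bounce: vy ← 0.65·13.099 = 8.514
Arc 3: start y=0.000, vy=8.514 → t=1.738, apex=3.699, x_land=78.319, impact vy=-8.514
  bounce: vy ← 0.65·8.514 = 5.534
Arc 4: start y=0.000, vy=5.534 → t=1.129, apex=1.563, x_land=89.376, impact vy=-5.534
  bounce: vy ← 0.65·5.534 = 3.597
Arc 5: start y=0.000, vy=3.597 → t=0.734, apex=0.660, x_land=96.564, impact vy=-3.597
  bounce: vy ← 0.65·3.597 = 2.338
Arc 6: start y=0.000, vy=2.338 → t=0.477, apex=0.279, x_land=101.235, impact vy=-2.338
  bounce: vy ← 0.65·2.338 = 1.520

1 3.589 20.720 35.136
2 2.673 8.754 61.308
3 1.738 3.699 78.319
4 1.129 1.563 89.376
5 0.734 0.660 96.564
6 0.477 0.279 101.235
final: 101.235 1.520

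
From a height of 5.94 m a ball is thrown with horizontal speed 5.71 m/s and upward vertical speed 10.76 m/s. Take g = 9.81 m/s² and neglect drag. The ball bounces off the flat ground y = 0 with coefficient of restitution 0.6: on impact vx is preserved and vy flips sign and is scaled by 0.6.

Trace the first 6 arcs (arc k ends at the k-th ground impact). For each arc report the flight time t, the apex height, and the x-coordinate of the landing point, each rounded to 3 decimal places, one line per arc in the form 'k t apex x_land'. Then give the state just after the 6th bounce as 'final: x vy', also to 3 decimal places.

1 2.651 11.841 15.135
2 1.864 4.263 25.781
3 1.119 1.535 32.169
4 0.671 0.552 36.001
5 0.403 0.199 38.301
6 0.242 0.072 39.680
final: 39.680 0.711

Arc 1: start y=5.940, vy=10.760 → t=2.651, apex=11.841, x_land=15.135, impact vy=-15.242
  bounce: vy ← 0.6·15.242 = 9.145
Arc 2: start y=0.000, vy=9.145 → t=1.864, apex=4.263, x_land=25.781, impact vy=-9.145
  bounce: vy ← 0.6·9.145 = 5.487
Arc 3: start y=0.000, vy=5.487 → t=1.119, apex=1.535, x_land=32.169, impact vy=-5.487
  bounce: vy ← 0.6·5.487 = 3.292
Arc 4: start y=0.000, vy=3.292 → t=0.671, apex=0.552, x_land=36.001, impact vy=-3.292
  bounce: vy ← 0.6·3.292 = 1.975
Arc 5: start y=0.000, vy=1.975 → t=0.403, apex=0.199, x_land=38.301, impact vy=-1.975
  bounce: vy ← 0.6·1.975 = 1.185
Arc 6: start y=0.000, vy=1.185 → t=0.242, apex=0.072, x_land=39.680, impact vy=-1.185
  bounce: vy ← 0.6·1.185 = 0.711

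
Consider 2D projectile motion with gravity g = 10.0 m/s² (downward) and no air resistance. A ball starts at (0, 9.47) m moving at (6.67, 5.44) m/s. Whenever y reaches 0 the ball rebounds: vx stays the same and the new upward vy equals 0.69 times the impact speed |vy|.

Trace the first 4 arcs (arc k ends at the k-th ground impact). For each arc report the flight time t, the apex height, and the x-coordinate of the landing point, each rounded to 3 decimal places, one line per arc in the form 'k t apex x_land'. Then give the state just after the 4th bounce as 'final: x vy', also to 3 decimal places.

1 2.024 10.950 13.499
2 2.042 5.213 27.120
3 1.409 2.482 36.519
4 0.972 1.182 43.004
final: 43.004 3.354

Arc 1: start y=9.470, vy=5.440 → t=2.024, apex=10.950, x_land=13.499, impact vy=-14.798
  bounce: vy ← 0.69·14.798 = 10.211
Arc 2: start y=0.000, vy=10.211 → t=2.042, apex=5.213, x_land=27.120, impact vy=-10.211
  bounce: vy ← 0.69·10.211 = 7.046
Arc 3: start y=0.000, vy=7.046 → t=1.409, apex=2.482, x_land=36.519, impact vy=-7.046
  bounce: vy ← 0.69·7.046 = 4.861
Arc 4: start y=0.000, vy=4.861 → t=0.972, apex=1.182, x_land=43.004, impact vy=-4.861
  bounce: vy ← 0.69·4.861 = 3.354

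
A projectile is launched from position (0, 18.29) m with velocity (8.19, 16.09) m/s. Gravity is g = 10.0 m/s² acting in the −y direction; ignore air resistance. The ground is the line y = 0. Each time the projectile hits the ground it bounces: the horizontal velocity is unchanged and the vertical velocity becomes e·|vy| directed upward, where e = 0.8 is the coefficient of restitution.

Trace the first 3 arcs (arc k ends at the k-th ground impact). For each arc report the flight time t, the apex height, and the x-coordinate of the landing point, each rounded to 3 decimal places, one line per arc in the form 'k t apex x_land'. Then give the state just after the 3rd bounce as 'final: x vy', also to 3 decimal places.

1 4.108 31.234 33.648
2 3.999 19.990 66.399
3 3.199 12.794 92.601
final: 92.601 12.797

Arc 1: start y=18.290, vy=16.090 → t=4.108, apex=31.234, x_land=33.648, impact vy=-24.994
  bounce: vy ← 0.8·24.994 = 19.995
Arc 2: start y=0.000, vy=19.995 → t=3.999, apex=19.990, x_land=66.399, impact vy=-19.995
  bounce: vy ← 0.8·19.995 = 15.996
Arc 3: start y=0.000, vy=15.996 → t=3.199, apex=12.794, x_land=92.601, impact vy=-15.996
  bounce: vy ← 0.8·15.996 = 12.797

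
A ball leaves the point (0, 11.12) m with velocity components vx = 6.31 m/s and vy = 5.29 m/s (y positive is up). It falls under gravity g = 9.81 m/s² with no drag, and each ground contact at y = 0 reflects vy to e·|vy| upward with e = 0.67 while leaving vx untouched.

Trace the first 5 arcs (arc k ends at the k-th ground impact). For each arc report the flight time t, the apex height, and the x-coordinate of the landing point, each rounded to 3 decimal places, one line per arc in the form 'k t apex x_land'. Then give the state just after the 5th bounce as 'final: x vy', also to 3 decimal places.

Arc 1: start y=11.120, vy=5.290 → t=2.139, apex=12.546, x_land=13.494, impact vy=-15.689
  bounce: vy ← 0.67·15.689 = 10.512
Arc 2: start y=0.000, vy=10.512 → t=2.143, apex=5.632, x_land=27.017, impact vy=-10.512
  bounce: vy ← 0.67·10.512 = 7.043
Arc 3: start y=0.000, vy=7.043 → t=1.436, apex=2.528, x_land=36.078, impact vy=-7.043
  bounce: vy ← 0.67·7.043 = 4.719
Arc 4: start y=0.000, vy=4.719 → t=0.962, apex=1.135, x_land=42.148, impact vy=-4.719
  bounce: vy ← 0.67·4.719 = 3.162
Arc 5: start y=0.000, vy=3.162 → t=0.645, apex=0.509, x_land=46.215, impact vy=-3.162
  bounce: vy ← 0.67·3.162 = 2.118

1 2.139 12.546 13.494
2 2.143 5.632 27.017
3 1.436 2.528 36.078
4 0.962 1.135 42.148
5 0.645 0.509 46.215
final: 46.215 2.118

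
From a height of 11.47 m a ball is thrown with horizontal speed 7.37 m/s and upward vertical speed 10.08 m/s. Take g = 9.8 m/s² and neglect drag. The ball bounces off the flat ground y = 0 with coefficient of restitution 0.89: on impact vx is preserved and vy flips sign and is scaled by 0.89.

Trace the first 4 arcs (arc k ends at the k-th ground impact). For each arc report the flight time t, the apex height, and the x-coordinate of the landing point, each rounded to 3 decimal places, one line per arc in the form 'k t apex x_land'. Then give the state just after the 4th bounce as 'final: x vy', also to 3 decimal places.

Arc 1: start y=11.470, vy=10.080 → t=2.872, apex=16.654, x_land=21.168, impact vy=-18.067
  bounce: vy ← 0.89·18.067 = 16.080
Arc 2: start y=0.000, vy=16.080 → t=3.282, apex=13.192, x_land=45.353, impact vy=-16.080
  bounce: vy ← 0.89·16.080 = 14.311
Arc 3: start y=0.000, vy=14.311 → t=2.921, apex=10.449, x_land=66.878, impact vy=-14.311
  bounce: vy ← 0.89·14.311 = 12.737
Arc 4: start y=0.000, vy=12.737 → t=2.599, apex=8.277, x_land=86.035, impact vy=-12.737
  bounce: vy ← 0.89·12.737 = 11.336

1 2.872 16.654 21.168
2 3.282 13.192 45.353
3 2.921 10.449 66.878
4 2.599 8.277 86.035
final: 86.035 11.336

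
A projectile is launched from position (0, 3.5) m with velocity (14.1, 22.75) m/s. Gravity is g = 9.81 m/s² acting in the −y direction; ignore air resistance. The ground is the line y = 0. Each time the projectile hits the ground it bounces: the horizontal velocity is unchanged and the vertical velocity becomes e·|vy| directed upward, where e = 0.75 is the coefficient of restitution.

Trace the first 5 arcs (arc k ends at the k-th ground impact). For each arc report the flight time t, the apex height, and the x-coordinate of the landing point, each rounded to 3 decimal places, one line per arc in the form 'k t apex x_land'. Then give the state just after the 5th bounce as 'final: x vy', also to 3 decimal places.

1 4.787 29.879 67.499
2 3.702 16.807 119.700
3 2.777 9.454 158.850
4 2.082 5.318 188.213
5 1.562 2.991 210.236
final: 210.236 5.746

Arc 1: start y=3.500, vy=22.750 → t=4.787, apex=29.879, x_land=67.499, impact vy=-24.212
  bounce: vy ← 0.75·24.212 = 18.159
Arc 2: start y=0.000, vy=18.159 → t=3.702, apex=16.807, x_land=119.700, impact vy=-18.159
  bounce: vy ← 0.75·18.159 = 13.619
Arc 3: start y=0.000, vy=13.619 → t=2.777, apex=9.454, x_land=158.850, impact vy=-13.619
  bounce: vy ← 0.75·13.619 = 10.215
Arc 4: start y=0.000, vy=10.215 → t=2.082, apex=5.318, x_land=188.213, impact vy=-10.215
  bounce: vy ← 0.75·10.215 = 7.661
Arc 5: start y=0.000, vy=7.661 → t=1.562, apex=2.991, x_land=210.236, impact vy=-7.661
  bounce: vy ← 0.75·7.661 = 5.746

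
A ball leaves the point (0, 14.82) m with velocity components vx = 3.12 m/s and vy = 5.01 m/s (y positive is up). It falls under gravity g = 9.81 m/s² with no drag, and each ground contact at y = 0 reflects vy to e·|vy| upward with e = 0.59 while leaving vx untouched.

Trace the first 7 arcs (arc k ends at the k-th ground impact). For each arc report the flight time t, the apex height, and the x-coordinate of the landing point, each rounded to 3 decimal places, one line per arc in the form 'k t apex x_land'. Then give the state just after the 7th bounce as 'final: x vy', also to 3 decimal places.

Arc 1: start y=14.820, vy=5.010 → t=2.322, apex=16.099, x_land=7.246, impact vy=-17.773
  bounce: vy ← 0.59·17.773 = 10.486
Arc 2: start y=0.000, vy=10.486 → t=2.138, apex=5.604, x_land=13.916, impact vy=-10.486
  bounce: vy ← 0.59·10.486 = 6.187
Arc 3: start y=0.000, vy=6.187 → t=1.261, apex=1.951, x_land=17.851, impact vy=-6.187
  bounce: vy ← 0.59·6.187 = 3.650
Arc 4: start y=0.000, vy=3.650 → t=0.744, apex=0.679, x_land=20.173, impact vy=-3.650
  bounce: vy ← 0.59·3.650 = 2.154
Arc 5: start y=0.000, vy=2.154 → t=0.439, apex=0.236, x_land=21.543, impact vy=-2.154
  bounce: vy ← 0.59·2.154 = 1.271
Arc 6: start y=0.000, vy=1.271 → t=0.259, apex=0.082, x_land=22.351, impact vy=-1.271
  bounce: vy ← 0.59·1.271 = 0.750
Arc 7: start y=0.000, vy=0.750 → t=0.153, apex=0.029, x_land=22.828, impact vy=-0.750
  bounce: vy ← 0.59·0.750 = 0.442

1 2.322 16.099 7.246
2 2.138 5.604 13.916
3 1.261 1.951 17.851
4 0.744 0.679 20.173
5 0.439 0.236 21.543
6 0.259 0.082 22.351
7 0.153 0.029 22.828
final: 22.828 0.442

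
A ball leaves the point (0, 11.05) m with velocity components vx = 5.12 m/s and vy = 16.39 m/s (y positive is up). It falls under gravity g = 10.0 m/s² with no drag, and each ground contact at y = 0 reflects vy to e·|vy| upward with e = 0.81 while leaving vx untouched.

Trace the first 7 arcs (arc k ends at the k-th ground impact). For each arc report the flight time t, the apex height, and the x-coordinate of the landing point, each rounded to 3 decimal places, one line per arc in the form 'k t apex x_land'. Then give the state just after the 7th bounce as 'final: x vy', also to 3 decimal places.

1 3.852 24.482 19.721
2 3.585 16.062 38.075
3 2.904 10.539 52.941
4 2.352 6.914 64.983
5 1.905 4.536 74.737
6 1.543 2.976 82.637
7 1.250 1.953 89.037
final: 89.037 5.062

Arc 1: start y=11.050, vy=16.390 → t=3.852, apex=24.482, x_land=19.721, impact vy=-22.128
  bounce: vy ← 0.81·22.128 = 17.923
Arc 2: start y=0.000, vy=17.923 → t=3.585, apex=16.062, x_land=38.075, impact vy=-17.923
  bounce: vy ← 0.81·17.923 = 14.518
Arc 3: start y=0.000, vy=14.518 → t=2.904, apex=10.539, x_land=52.941, impact vy=-14.518
  bounce: vy ← 0.81·14.518 = 11.760
Arc 4: start y=0.000, vy=11.760 → t=2.352, apex=6.914, x_land=64.983, impact vy=-11.760
  bounce: vy ← 0.81·11.760 = 9.525
Arc 5: start y=0.000, vy=9.525 → t=1.905, apex=4.536, x_land=74.737, impact vy=-9.525
  bounce: vy ← 0.81·9.525 = 7.715
Arc 6: start y=0.000, vy=7.715 → t=1.543, apex=2.976, x_land=82.637, impact vy=-7.715
  bounce: vy ← 0.81·7.715 = 6.249
Arc 7: start y=0.000, vy=6.249 → t=1.250, apex=1.953, x_land=89.037, impact vy=-6.249
  bounce: vy ← 0.81·6.249 = 5.062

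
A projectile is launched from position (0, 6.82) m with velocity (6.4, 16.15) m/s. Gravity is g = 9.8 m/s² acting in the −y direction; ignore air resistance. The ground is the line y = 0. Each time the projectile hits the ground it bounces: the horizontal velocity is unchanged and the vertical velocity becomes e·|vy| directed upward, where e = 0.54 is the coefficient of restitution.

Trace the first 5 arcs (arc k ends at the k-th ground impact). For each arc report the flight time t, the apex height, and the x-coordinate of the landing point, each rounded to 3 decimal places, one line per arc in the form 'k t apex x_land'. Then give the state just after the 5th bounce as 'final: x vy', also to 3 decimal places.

Arc 1: start y=6.820, vy=16.150 → t=3.675, apex=20.127, x_land=23.518, impact vy=-19.862
  bounce: vy ← 0.54·19.862 = 10.725
Arc 2: start y=0.000, vy=10.725 → t=2.189, apex=5.869, x_land=37.527, impact vy=-10.725
  bounce: vy ← 0.54·10.725 = 5.792
Arc 3: start y=0.000, vy=5.792 → t=1.182, apex=1.711, x_land=45.091, impact vy=-5.792
  bounce: vy ← 0.54·5.792 = 3.128
Arc 4: start y=0.000, vy=3.128 → t=0.638, apex=0.499, x_land=49.176, impact vy=-3.128
  bounce: vy ← 0.54·3.128 = 1.689
Arc 5: start y=0.000, vy=1.689 → t=0.345, apex=0.146, x_land=51.382, impact vy=-1.689
  bounce: vy ← 0.54·1.689 = 0.912

1 3.675 20.127 23.518
2 2.189 5.869 37.527
3 1.182 1.711 45.091
4 0.638 0.499 49.176
5 0.345 0.146 51.382
final: 51.382 0.912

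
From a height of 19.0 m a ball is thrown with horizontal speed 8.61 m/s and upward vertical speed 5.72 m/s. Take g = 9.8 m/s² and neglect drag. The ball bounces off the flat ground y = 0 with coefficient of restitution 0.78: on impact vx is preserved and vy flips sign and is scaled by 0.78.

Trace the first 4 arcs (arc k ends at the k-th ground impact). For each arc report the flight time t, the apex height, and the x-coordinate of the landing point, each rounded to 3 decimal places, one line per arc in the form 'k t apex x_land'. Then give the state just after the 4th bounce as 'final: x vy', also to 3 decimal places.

1 2.638 20.669 22.709
2 3.204 12.575 50.295
3 2.499 7.651 71.812
4 1.949 4.655 88.596
final: 88.596 7.450

Arc 1: start y=19.000, vy=5.720 → t=2.638, apex=20.669, x_land=22.709, impact vy=-20.128
  bounce: vy ← 0.78·20.128 = 15.699
Arc 2: start y=0.000, vy=15.699 → t=3.204, apex=12.575, x_land=50.295, impact vy=-15.699
  bounce: vy ← 0.78·15.699 = 12.246
Arc 3: start y=0.000, vy=12.246 → t=2.499, apex=7.651, x_land=71.812, impact vy=-12.246
  bounce: vy ← 0.78·12.246 = 9.552
Arc 4: start y=0.000, vy=9.552 → t=1.949, apex=4.655, x_land=88.596, impact vy=-9.552
  bounce: vy ← 0.78·9.552 = 7.450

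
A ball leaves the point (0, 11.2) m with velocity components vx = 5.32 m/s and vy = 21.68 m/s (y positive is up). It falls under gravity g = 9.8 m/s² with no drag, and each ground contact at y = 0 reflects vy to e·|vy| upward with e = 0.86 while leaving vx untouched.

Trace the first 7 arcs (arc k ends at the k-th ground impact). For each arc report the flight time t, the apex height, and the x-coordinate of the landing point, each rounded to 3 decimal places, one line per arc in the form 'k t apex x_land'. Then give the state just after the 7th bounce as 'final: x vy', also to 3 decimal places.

Arc 1: start y=11.200, vy=21.680 → t=4.892, apex=35.181, x_land=26.024, impact vy=-26.259
  bounce: vy ← 0.86·26.259 = 22.583
Arc 2: start y=0.000, vy=22.583 → t=4.609, apex=26.020, x_land=50.543, impact vy=-22.583
  bounce: vy ← 0.86·22.583 = 19.421
Arc 3: start y=0.000, vy=19.421 → t=3.964, apex=19.244, x_land=71.629, impact vy=-19.421
  bounce: vy ← 0.86·19.421 = 16.702
Arc 4: start y=0.000, vy=16.702 → t=3.409, apex=14.233, x_land=89.762, impact vy=-16.702
  bounce: vy ← 0.86·16.702 = 14.364
Arc 5: start y=0.000, vy=14.364 → t=2.931, apex=10.527, x_land=105.358, impact vy=-14.364
  bounce: vy ← 0.86·14.364 = 12.353
Arc 6: start y=0.000, vy=12.353 → t=2.521, apex=7.786, x_land=118.769, impact vy=-12.353
  bounce: vy ← 0.86·12.353 = 10.624
Arc 7: start y=0.000, vy=10.624 → t=2.168, apex=5.758, x_land=130.304, impact vy=-10.624
  bounce: vy ← 0.86·10.624 = 9.136

1 4.892 35.181 26.024
2 4.609 26.020 50.543
3 3.964 19.244 71.629
4 3.409 14.233 89.762
5 2.931 10.527 105.358
6 2.521 7.786 118.769
7 2.168 5.758 130.304
final: 130.304 9.136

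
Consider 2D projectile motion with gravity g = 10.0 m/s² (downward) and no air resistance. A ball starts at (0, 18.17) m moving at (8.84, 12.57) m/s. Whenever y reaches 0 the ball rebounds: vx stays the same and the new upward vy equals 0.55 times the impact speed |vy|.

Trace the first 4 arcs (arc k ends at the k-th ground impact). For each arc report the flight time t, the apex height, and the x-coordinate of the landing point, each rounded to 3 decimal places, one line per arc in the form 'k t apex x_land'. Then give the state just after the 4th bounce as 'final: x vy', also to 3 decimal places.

Arc 1: start y=18.170, vy=12.570 → t=3.540, apex=26.070, x_land=31.297, impact vy=-22.834
  bounce: vy ← 0.55·22.834 = 12.559
Arc 2: start y=0.000, vy=12.559 → t=2.512, apex=7.886, x_land=53.501, impact vy=-12.559
  bounce: vy ← 0.55·12.559 = 6.907
Arc 3: start y=0.000, vy=6.907 → t=1.381, apex=2.386, x_land=65.714, impact vy=-6.907
  bounce: vy ← 0.55·6.907 = 3.799
Arc 4: start y=0.000, vy=3.799 → t=0.760, apex=0.722, x_land=72.430, impact vy=-3.799
  bounce: vy ← 0.55·3.799 = 2.089

1 3.540 26.070 31.297
2 2.512 7.886 53.501
3 1.381 2.386 65.714
4 0.760 0.722 72.430
final: 72.430 2.089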